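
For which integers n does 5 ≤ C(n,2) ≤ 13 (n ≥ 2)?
4, 5
C(3,2)=3; C(4,2)=6; C(5,2)=10; C(6,2)=15. So valid n = 4, 5.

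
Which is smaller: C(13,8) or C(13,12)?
C(13,12)

C(13,8)=1,287, C(13,12)=13.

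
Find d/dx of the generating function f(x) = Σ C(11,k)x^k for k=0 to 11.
Σ k·C(11,k)x^(k-1) for k=1 to 11

Solution: Term-by-term differentiation gives Σ k·C(11,k)x^{k-1} for k=1 to 11.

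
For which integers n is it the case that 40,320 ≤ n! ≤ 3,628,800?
8, 9, 10

Solution: n! is strictly increasing; 8! = 40,320 and 10! = 3,628,800, so valid n = 8, 9, 10.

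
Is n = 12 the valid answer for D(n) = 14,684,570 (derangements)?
No

Working:
D(12) = (12-1)·[D(11) + D(10)] = 11·[14,684,570 + 1,334,961] = 176,214,841, which does not equal 14,684,570.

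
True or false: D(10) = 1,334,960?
False

Working:
Derangements of 10 elements: D(10) = (10-1)·[D(9) + D(8)] = 9·[133,496 + 14,833] = 1,334,961.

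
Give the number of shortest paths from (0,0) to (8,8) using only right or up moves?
12,870

Reasoning: Choose 8 rights from 16 moves: C(16,8) = 12,870.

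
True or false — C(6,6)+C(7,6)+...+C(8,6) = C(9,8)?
False

Reasoning: Hockey stick identity gives Σ = C(9,7) = 36; RHS C(9,8) = 9.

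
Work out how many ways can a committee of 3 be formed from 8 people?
56

Solution: C(8,3) = 8! / (3! × (8-3)!)
         = 8! / (3! × 5!)
         = 56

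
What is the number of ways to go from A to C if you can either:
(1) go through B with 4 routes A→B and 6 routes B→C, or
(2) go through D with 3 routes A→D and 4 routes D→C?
36
Route via B: 4×6=24. Route via D: 3×4=12. Total: 36.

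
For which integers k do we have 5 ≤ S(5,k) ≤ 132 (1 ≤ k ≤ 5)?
2, 3, 4

Reasoning: S(5,1)=1; S(5,2)=15; S(5,3)=25; S(5,4)=10; S(5,5)=1. So valid k = 2, 3, 4.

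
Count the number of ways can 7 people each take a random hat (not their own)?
1,854

Working:
Using D(n) = (n-1)[D(n-1) + D(n-2)]:
D(7) = (7-1) × [D(6) + D(5)]
      = 6 × [265 + 44]
      = 6 × 309
      = 1,854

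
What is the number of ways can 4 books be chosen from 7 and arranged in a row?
840

Solution: P(7,4) = 7!/(7-4)! = 840.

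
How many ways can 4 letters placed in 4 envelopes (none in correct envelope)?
9

Explanation: Using D(n) = (n-1)[D(n-1) + D(n-2)]:
D(4) = (4-1) × [D(3) + D(2)]
      = 3 × [2 + 1]
      = 3 × 3
      = 9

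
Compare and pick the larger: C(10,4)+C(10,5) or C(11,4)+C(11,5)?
First=462, Second=792.
Final answer: C(11,4)+C(11,5)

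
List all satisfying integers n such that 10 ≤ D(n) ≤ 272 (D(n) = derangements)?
5, 6

Solution: Using D(n) = (n−1)[D(n−1) + D(n−2)] with D(1)=0, D(2)=1: D(4)=9; D(5)=44; D(6)=265; D(7)=1,854. So valid n = 5, 6.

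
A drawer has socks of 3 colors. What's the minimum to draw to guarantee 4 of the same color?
Worst case: 3 of each = 9. One more: 10.

Answer: 10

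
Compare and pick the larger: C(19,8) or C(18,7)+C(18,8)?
Equal

Explanation: By Pascal's identity: C(19,8) = C(18,7)+C(18,8) = 75,582. Equal.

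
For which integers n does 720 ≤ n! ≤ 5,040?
n! is strictly increasing; 6! = 720 and 7! = 5,040, so valid n = 6, 7.
Final answer: 6, 7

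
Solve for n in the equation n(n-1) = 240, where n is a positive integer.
16

Reasoning: n² − n − 240 = 0, so n = (1 ± √(1 + 4·240))/2 = (1 ± √961)/2 = (1 ± 31)/2, i.e. n = 16 or n = -15. Taking the positive root, n = 16 (check: 16×15 = 240).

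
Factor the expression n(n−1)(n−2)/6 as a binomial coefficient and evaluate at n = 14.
C(n,3); C(14,3) = 364

Explanation: n(n−1)(n−2)/6 = n!/(3!(n−3)!) = C(n,3). At n = 14: C(14,3) = 364.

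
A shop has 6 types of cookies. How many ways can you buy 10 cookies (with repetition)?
3,003

Reasoning: Stars and bars: C(10+6-1, 10) = C(15, 10) = 3,003.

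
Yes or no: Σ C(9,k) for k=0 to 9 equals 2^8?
No

Binomial theorem: Σ C(9,k) = (1+1)^9 = 2^9 = 512; RHS 2^8 = 256.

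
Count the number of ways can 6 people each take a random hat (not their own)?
265

Using D(n) = (n-1)[D(n-1) + D(n-2)]:
D(6) = (6-1) × [D(5) + D(4)]
      = 5 × [44 + 9]
      = 5 × 53
      = 265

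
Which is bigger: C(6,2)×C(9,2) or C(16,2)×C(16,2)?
C(16,2)×C(16,2)
C(6,2)×C(9,2)=540, C(16,2)×C(16,2)=14,400.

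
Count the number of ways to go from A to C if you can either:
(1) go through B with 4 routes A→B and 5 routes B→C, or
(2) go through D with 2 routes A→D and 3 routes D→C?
26

Working:
Route via B: 4×5=20. Route via D: 2×3=6. Total: 26.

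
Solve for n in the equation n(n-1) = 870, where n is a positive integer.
30

Solution: n² − n − 870 = 0, so n = (1 ± √(1 + 4·870))/2 = (1 ± √3,481)/2 = (1 ± 59)/2, i.e. n = 30 or n = -29. Taking the positive root, n = 30 (check: 30×29 = 870).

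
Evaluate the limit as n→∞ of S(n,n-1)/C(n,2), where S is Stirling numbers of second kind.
1

Solution: S(n,n-1) = C(n,2), so the limit is 1.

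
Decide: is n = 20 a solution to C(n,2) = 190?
C(20,2) = 20·19/2! = 380/2 = 190, which equals 190.

Answer: Yes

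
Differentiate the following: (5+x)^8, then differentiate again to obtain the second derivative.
56(5+x)^6

First derivative: 8(5+x)^{7}. Second derivative: 8·7·(5+x)^{6} = 56(5+x)^{6}.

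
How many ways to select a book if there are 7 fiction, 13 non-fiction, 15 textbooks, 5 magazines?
40

By the addition principle: 7 + 13 + 15 + 5 = 40.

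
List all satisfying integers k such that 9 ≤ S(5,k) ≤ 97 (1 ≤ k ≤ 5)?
2, 3, 4

Reasoning: S(5,1)=1; S(5,2)=15; S(5,3)=25; S(5,4)=10; S(5,5)=1. So valid k = 2, 3, 4.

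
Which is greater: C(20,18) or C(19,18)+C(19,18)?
C(20,18)
C(20,18)=190; C(19,18)+C(19,18)=19+19=38.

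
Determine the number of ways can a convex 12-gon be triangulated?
16,796

Reasoning: Using the Catalan number formula: C_n = C(2n, n) / (n+1)
C_10 = C(20, 10) / (10+1)
     = 184756 / 11
     = 16,796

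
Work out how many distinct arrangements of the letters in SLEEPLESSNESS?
1,081,080

Reasoning: Word has 13 letters (S=5, L=2, E=4, P=1, N=1). Arrangements: 13!/Π(k!) = 1,081,080.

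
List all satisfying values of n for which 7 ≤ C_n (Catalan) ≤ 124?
4, 5

C_3=5; C_4=14; C_5=42; C_6=132. So valid n = 4, 5.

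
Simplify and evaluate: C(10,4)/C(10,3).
7/4

Explanation: C(n,k+1)/C(n,k) = (n−k)/(k+1). Here (10−3)/(3+1) = 7/4 = 7/4.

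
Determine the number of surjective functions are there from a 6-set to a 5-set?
1,800

Onto functions = 5! × S(6,5)
First compute S(6,5) via recurrence:
Using the Stirling recurrence: S(n,k) = k·S(n-1,k) + S(n-1,k-1)
S(6,5) = 5·S(5,5) + S(5,4)
         = 5·1 + 10
         = 5 + 10
         = 15
Then: 120 × 15 = 1,800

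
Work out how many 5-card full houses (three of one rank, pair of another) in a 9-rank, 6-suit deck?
21,600

Triple rank: 9. Triple suits: C(6,3)=20. Pair rank: 8. Pair suits: C(6,2)=15. Total: 21,600.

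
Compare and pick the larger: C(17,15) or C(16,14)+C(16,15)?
Equal

Working:
By Pascal's identity: C(17,15) = C(16,14)+C(16,15) = 136. Equal.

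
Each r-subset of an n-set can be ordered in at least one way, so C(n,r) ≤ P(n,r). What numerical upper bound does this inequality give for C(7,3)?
210

Reasoning: P(7,3) = 7·6·5 = 210, so C(7,3) ≤ 210. (The bound is loose by a factor of 3! = 6: C(7,3) = 210/6 = 35.)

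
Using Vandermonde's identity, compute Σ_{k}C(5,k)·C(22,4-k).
17,550

= C(5+22,4) = C(27,4) = 17,550.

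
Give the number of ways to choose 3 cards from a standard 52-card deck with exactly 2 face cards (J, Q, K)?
2,640

Working:
12 face cards and 40 non-face cards: C(12,2) × C(40,1) = 66 × 40 = 2,640.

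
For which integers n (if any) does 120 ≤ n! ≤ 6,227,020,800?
5, 6, 7, 8, 9, 10, 11, 12, 13

n! is strictly increasing; 5! = 120 and 13! = 6,227,020,800, so valid n = 5, 6, 7, 8, 9, 10, 11, 12, 13.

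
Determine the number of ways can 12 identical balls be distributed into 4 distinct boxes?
455

C(12+4-1, 4-1) = C(15, 3) = 455.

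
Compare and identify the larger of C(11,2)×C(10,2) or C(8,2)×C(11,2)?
C(11,2)×C(10,2)=2,475, C(8,2)×C(11,2)=1,540.

Answer: C(11,2)×C(10,2)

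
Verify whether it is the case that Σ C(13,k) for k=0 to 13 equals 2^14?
Binomial theorem: Σ C(13,k) = (1+1)^13 = 2^13 = 8,192; RHS 2^14 = 16,384.

Answer: False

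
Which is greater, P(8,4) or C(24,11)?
C(24,11)

Working:
P(8,4)=1,680, C(24,11)=2,496,144.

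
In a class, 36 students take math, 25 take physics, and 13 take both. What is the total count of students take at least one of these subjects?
|A∪B| = |A|+|B|-|A∩B| = 36+25-13 = 48.
Final answer: 48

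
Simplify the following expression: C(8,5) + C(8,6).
84
By Pascal's identity: C(9,6) = 84.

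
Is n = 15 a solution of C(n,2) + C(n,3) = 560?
Yes

Explanation: C(15,2) + C(15,3) = 105 + 455 = 560, which equals 560.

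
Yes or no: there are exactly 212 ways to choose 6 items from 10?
No

C(10,6) = 210 ≠ 212.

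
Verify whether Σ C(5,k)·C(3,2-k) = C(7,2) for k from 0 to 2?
False

Solution: Vandermonde's identity gives C(8,2) = 28; RHS C(7,2) = 21.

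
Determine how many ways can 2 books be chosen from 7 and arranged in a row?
42

Working:
P(7,2) = 7!/(7-2)! = 42.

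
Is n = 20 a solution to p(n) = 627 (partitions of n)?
Yes

Explanation: Pentagonal recurrence p(n) = p(n−1) + p(n−2) − p(n−5) − p(n−7) + …: p(20) = p(19) + p(18) − p(15) − p(13) + p(8) + p(5) = 490 + 385 − 176 − 101 + 22 + 7 = 627, which equals 627.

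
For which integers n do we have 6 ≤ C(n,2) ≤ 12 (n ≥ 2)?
4, 5

C(3,2)=3; C(4,2)=6; C(5,2)=10; C(6,2)=15. So valid n = 4, 5.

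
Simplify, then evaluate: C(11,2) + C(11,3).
By Pascal's identity: C(12,3) = 220.
Final answer: 220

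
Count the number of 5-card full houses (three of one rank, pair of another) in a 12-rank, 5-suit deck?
Triple rank: 12. Triple suits: C(5,3)=10. Pair rank: 11. Pair suits: C(5,2)=10. Total: 13,200.
Final answer: 13,200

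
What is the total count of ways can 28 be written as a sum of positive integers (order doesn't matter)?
3,718
Pentagonal recurrence p(n) = p(n−1) + p(n−2) − p(n−5) − p(n−7) + …: p(28) = p(27) + p(26) − p(23) − p(21) + p(16) + p(13) − p(6) − p(2) = 3,010 + 2,436 − 1,255 − 792 + 231 + 101 − 11 − 2 = 3,718.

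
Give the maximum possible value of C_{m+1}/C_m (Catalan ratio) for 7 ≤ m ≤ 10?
7/2
C_{m+1}/C_m = 2(2m+1)/(m+2), which increases with m. Maximum at m = 10: 2·21/12 = 7/2.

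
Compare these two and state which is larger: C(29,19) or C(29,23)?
C(29,19)=20,030,010, C(29,23)=475,020.

Answer: C(29,19)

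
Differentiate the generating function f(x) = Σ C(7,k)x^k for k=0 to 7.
Σ k·C(7,k)x^(k-1) for k=1 to 7

Reasoning: Term-by-term differentiation gives Σ k·C(7,k)x^{k-1} for k=1 to 7.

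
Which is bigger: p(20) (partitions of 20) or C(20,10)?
C(20,10)

Solution: Pentagonal recurrence p(n) = p(n−1) + p(n−2) − p(n−5) − p(n−7) + …: p(20) = p(19) + p(18) − p(15) − p(13) + p(8) + p(5) = 490 + 385 − 176 − 101 + 22 + 7 = 627; C(20,10) = 184,756.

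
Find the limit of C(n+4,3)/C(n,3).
Both numerator and denominator grow as n^3/3! for large n, so the ratio → 1.
Final answer: 1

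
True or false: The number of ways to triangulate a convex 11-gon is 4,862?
True
Triangulations of a convex 11-gon are counted by the Catalan number C_9: C_9 = C(18,9)/(9+1) = 48,620/10 = 4,862.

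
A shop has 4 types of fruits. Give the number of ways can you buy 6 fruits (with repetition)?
Stars and bars: C(6+4-1, 6) = C(9, 6) = 84.
Final answer: 84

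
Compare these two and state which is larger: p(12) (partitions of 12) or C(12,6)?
C(12,6)

Pentagonal recurrence p(n) = p(n−1) + p(n−2) − p(n−5) − p(n−7) + …: p(12) = p(11) + p(10) − p(7) − p(5) + p(0) = 56 + 42 − 15 − 7 + 1 = 77; C(12,6) = 924.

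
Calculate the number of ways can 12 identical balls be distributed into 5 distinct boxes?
1,820

C(12+5-1, 5-1) = C(16, 4) = 1,820.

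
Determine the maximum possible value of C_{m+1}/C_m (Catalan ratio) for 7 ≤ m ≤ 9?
C_{m+1}/C_m = 2(2m+1)/(m+2), which increases with m. Maximum at m = 9: 2·19/11 = 38/11.
Final answer: 38/11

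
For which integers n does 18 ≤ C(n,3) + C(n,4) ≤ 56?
6

Explanation: C(5,3)+C(5,4)=15; C(6,3)+C(6,4)=35; C(7,3)+C(7,4)=70. So valid n = 6.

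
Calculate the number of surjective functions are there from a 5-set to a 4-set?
240

Working:
Onto functions = 4! × S(5,4)
First compute S(5,4) via recurrence:
Using the Stirling recurrence: S(n,k) = k·S(n-1,k) + S(n-1,k-1)
S(5,4) = 4·S(4,4) + S(4,3)
         = 4·1 + 6
         = 4 + 6
         = 10
Then: 24 × 10 = 240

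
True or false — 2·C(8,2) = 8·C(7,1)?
True

Explanation: Absorption identity k·C(n,k) = n·C(n-1,k-1). LHS = 2·28 = 56; RHS = 8·7 = 56.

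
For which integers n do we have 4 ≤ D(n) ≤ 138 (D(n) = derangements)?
4, 5

Solution: Using D(n) = (n−1)[D(n−1) + D(n−2)] with D(1)=0, D(2)=1: D(3)=2; D(4)=9; D(5)=44; D(6)=265. So valid n = 4, 5.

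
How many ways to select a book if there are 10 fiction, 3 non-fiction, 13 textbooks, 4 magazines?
30

Solution: By the addition principle: 10 + 3 + 13 + 4 = 30.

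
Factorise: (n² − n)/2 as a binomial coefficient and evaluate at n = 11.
C(n,2); C(11,2) = 55
(n² − n)/2 = n(n−1)/2 = C(n,2). At n = 11: C(11,2) = 55.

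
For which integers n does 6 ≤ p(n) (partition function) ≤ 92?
5, 6, 7, 8, 9, 10, 11, 12
Tabulating p(n) via p(n) = p(n−1) + p(n−2) − p(n−5) − p(n−7) + …: p(4)=5; p(5)=7; p(6)=11; p(7)=15; p(8)=22; p(9)=30; p(10)=42; p(11)=56; p(12)=77; p(13)=101. So valid n = 5, 6, 7, 8, 9, 10, 11, 12.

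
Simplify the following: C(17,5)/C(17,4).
13/5

Working:
C(n,k+1)/C(n,k) = (n−k)/(k+1). Here (17−4)/(4+1) = 13/5 = 13/5.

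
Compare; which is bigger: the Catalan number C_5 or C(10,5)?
C(10,5)

Reasoning: C_5 = C(10,5)/(5+1) = 252/6 = 42; C(10,5) = 252.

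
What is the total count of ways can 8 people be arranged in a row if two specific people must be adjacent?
10,080
Treat pair as unit: (8-1)! arrangements × 2 internal orders = 10,080.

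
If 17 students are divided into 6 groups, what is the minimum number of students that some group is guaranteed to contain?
Pigeonhole: ⌈17/6⌉ = 3.
Final answer: 3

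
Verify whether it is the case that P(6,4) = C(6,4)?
False

P(6,4) = 360 but C(6,4) = 15; they differ by a factor of 4! = 24, so the statement does not hold.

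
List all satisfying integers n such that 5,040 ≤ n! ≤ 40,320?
7, 8

Explanation: n! is strictly increasing; 7! = 5,040 and 8! = 40,320, so valid n = 7, 8.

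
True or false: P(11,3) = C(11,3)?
False
P(11,3) = 990 and C(11,3) = 165; P(n,r) = r! × C(n,r) so P > C whenever r ≥ 2.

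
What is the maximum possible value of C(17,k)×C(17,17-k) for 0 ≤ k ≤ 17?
590,976,100
C(17,k)·C(17,17-k) = C(17,k)², maximised at the centre k = 8: C(17,8)² = 590,976,100.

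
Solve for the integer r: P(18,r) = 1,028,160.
5

Reasoning: P(18,r) = 18·17·…·(18−r+1), a product of r factors. Multiplying down from 18: 18 = 18; 18·17 = 306; 18·17·16 = 4,896; 18·17·16·15 = 73,440; 18·17·16·15·14 = 1,028,160 ✓ (5 factors). So r = 5.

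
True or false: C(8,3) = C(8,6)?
False
C(8,3) = 56 but C(8,6) = 28; symmetry gives C(8,3) = C(8,5), not C(8,6).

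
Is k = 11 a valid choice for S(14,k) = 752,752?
No

Solution: S(14,11) = 11·S(13,11) + S(13,10) = 11·2,431 + 39,325 = 66,066, which does not equal 752,752.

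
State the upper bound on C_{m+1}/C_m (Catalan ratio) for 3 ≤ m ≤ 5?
C_{m+1}/C_m = 2(2m+1)/(m+2), which increases with m. Maximum at m = 5: 2·11/7 = 22/7.
Final answer: 22/7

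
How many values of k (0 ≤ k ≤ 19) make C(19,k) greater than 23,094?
8
Row 19 is unimodal and symmetric about k=19/2. C(19,5)=11,628 ≤ 23,094; C(19,6)=27,132 > 23,094; by symmetry C(19,k) > 23,094 for k = 6..13. That's 13 - 6 + 1 = 8 values.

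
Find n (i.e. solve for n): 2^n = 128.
7

2^7 = 128, so n = 7.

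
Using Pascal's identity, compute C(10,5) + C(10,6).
462

Working:
C(10,5) + C(10,6) = C(11,6) = 462.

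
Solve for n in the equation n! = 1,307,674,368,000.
n! is strictly increasing. 13! = 6,227,020,800, 14! = 87,178,291,200, 15! = 1,307,674,368,000 ✓. So n = 15.

Answer: 15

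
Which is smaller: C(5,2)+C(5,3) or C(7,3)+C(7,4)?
C(5,2)+C(5,3)

Solution: First=20, Second=70.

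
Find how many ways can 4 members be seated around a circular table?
6

Working:
Circular arrangements: (4-1)! = 6.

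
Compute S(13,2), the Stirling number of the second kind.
4,095

Using the Stirling recurrence: S(n,k) = k·S(n-1,k) + S(n-1,k-1)
S(13,2) = 2·S(12,2) + S(12,1)
         = 2·2047 + 1
         = 4094 + 1
         = 4,095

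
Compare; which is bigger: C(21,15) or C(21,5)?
C(21,15)
C(21,15)=54,264, C(21,5)=20,349.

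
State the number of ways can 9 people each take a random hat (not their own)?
133,496

Working:
Using D(n) = (n-1)[D(n-1) + D(n-2)]:
D(9) = (9-1) × [D(8) + D(7)]
      = 8 × [14833 + 1854]
      = 8 × 16687
      = 133,496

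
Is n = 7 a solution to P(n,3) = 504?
No

Working:
P(7,3) = 7·6·5 = 210, which does not equal 504.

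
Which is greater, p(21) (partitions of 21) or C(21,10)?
Pentagonal recurrence p(n) = p(n−1) + p(n−2) − p(n−5) − p(n−7) + …: p(21) = p(20) + p(19) − p(16) − p(14) + p(9) + p(6) = 627 + 490 − 231 − 135 + 30 + 11 = 792; C(21,10) = 352,716.
Final answer: C(21,10)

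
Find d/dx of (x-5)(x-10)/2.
(2x - 15)/2

Working:
d/dx[(x-5)(x-10)] = (x-10) + (x-5) = 2x - 15. Dividing by 2 gives (2x - 15)/2.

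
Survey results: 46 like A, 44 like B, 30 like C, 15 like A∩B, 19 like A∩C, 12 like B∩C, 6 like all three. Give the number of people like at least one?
|A∪B∪C| = 46+44+30-15-19-12+6 = 80.

Answer: 80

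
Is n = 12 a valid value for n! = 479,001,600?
12! = 12·11! = 12·39,916,800 = 479,001,600, which equals 479,001,600.

Answer: Yes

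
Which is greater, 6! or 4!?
6!

Explanation: 6!=720, 4!=24. 6! > 4!.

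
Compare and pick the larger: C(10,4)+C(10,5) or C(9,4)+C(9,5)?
First=462, Second=252.

Answer: C(10,4)+C(10,5)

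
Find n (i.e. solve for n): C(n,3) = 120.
10

Explanation: C(n,3) = n(n−1)(n−2)/3! is increasing in n, and n(n−1)(n−2) = 3!·120 = 720 ≈ (n−1)^3 gives n ≈ 10.0. Check: C(8,3) = 56, C(9,3) = 84, C(10,3) = 120 ✓. So n = 10.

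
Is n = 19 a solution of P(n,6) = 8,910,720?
P(19,6) = 19·18·17·16·15·14 = 19,535,040, which does not equal 8,910,720.

Answer: No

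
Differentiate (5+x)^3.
Using the power rule: d/dx (5+x)^3 = 3(5+x)^{2}.

Answer: 3(5+x)^2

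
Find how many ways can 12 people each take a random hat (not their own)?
Using D(n) = (n-1)[D(n-1) + D(n-2)]:
D(12) = (12-1) × [D(11) + D(10)]
      = 11 × [14684570 + 1334961]
      = 11 × 16019531
      = 176,214,841

Answer: 176,214,841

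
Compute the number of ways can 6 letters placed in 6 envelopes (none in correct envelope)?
265

Working:
Using D(n) = (n-1)[D(n-1) + D(n-2)]:
D(6) = (6-1) × [D(5) + D(4)]
      = 5 × [44 + 9]
      = 5 × 53
      = 265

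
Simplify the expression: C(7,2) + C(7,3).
56

Reasoning: By Pascal's identity: C(8,3) = 56.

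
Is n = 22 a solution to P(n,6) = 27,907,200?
No

Working:
P(22,6) = 22·21·20·19·18·17 = 53,721,360, which does not equal 27,907,200.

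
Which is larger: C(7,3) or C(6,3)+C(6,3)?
C(6,3)+C(6,3)

Solution: C(7,3)=35; C(6,3)+C(6,3)=20+20=40.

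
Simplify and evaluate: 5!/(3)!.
This equals 5×4 = 20.

Answer: 20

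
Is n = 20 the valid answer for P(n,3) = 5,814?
No

Explanation: P(20,3) = 20·19·18 = 6,840, which does not equal 5,814.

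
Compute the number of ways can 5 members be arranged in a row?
120

Working:
Arrangements of 5 distinct objects: 5! = 120.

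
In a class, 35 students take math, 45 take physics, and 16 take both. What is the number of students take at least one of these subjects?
64

Working:
|A∪B| = |A|+|B|-|A∩B| = 35+45-16 = 64.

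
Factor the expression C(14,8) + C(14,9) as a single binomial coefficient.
C(15,9)

Working:
By Pascal's identity: C(14,8) + C(14,9) = C(15,9) = 5,005.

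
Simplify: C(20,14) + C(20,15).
By Pascal's identity: C(21,15) = 54,264.
Final answer: 54,264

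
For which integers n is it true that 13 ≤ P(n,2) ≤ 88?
5, 6, 7, 8, 9

Working:
P(4,2)=12; P(5,2)=20; P(6,2)=30; P(7,2)=42; P(8,2)=56; P(9,2)=72; P(10,2)=90. So valid n = 5, 6, 7, 8, 9.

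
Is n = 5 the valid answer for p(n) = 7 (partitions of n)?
Yes

Working:
Pentagonal recurrence p(n) = p(n−1) + p(n−2) − p(n−5) − p(n−7) + …: p(5) = p(4) + p(3) − p(0) = 5 + 3 − 1 = 7, which equals 7.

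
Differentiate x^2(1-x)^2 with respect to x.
2x^1(1-x)^2 - 2x^2(1-x)^1

Product rule: 2x^{1}(1-x)^{2} + x^2·(-2)(1-x)^{1}.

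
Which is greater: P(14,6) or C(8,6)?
P(14,6)

Working:
P(14,6)=2,162,160, C(8,6)=28.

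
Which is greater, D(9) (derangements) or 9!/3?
D(9)

Solution: D(9) = (9-1)·[D(8) + D(7)] = 8·[14,833 + 1,854] = 133,496; 9!/3 = 362,880/3 = 120,960.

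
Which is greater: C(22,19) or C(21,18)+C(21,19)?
Equal

Solution: By Pascal's identity: C(22,19) = C(21,18)+C(21,19) = 1,540. Equal.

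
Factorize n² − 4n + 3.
(n − 1)(n − 3)

Reasoning: Seek roots whose sum is 4 and product is 3: (1, 3). So n² − 4n + 3 = (n − 1)(n − 3).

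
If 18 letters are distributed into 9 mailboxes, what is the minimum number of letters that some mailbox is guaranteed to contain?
2

Reasoning: Pigeonhole: ⌈18/9⌉ = 2.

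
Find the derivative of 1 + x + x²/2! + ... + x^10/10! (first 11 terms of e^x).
Differentiating term by term gives the first 10 terms of e^x.
Final answer: 1 + x + x²/2! + ... + x^9/9!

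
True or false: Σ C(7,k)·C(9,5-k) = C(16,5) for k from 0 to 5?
Vandermonde's identity gives C(16,5) = 4,368; RHS C(16,5) = 4,368.

Answer: True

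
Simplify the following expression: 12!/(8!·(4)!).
495

Solution: This is C(12,8) = 495.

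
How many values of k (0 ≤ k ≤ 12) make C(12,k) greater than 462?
5

Working:
Row 12 is unimodal and symmetric about k=12/2. C(12,3)=220 ≤ 462; C(12,4)=495 > 462; by symmetry C(12,k) > 462 for k = 4..8. That's 8 - 4 + 1 = 5 values.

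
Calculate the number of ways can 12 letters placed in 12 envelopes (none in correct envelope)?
176,214,841

Reasoning: Using D(n) = (n-1)[D(n-1) + D(n-2)]:
D(12) = (12-1) × [D(11) + D(10)]
      = 11 × [14684570 + 1334961]
      = 11 × 16019531
      = 176,214,841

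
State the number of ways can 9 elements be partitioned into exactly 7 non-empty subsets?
462

Reasoning: This equals S(9,7), the Stirling number of the 2nd kind.
Using the Stirling recurrence: S(n,k) = k·S(n-1,k) + S(n-1,k-1)
S(9,7) = 7·S(8,7) + S(8,6)
         = 7·28 + 266
         = 196 + 266
         = 462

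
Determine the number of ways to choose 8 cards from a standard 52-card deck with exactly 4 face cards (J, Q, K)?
45,238,050

Working:
12 face cards and 40 non-face cards: C(12,4) × C(40,4) = 495 × 91,390 = 45,238,050.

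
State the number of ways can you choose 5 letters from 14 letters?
C(14,5) = 14! / (5! × (14-5)!)
         = 14! / (5! × 9!)
         = 2,002
Final answer: 2,002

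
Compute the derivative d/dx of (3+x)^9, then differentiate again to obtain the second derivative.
First derivative: 9(3+x)^{8}. Second derivative: 9·8·(3+x)^{7} = 72(3+x)^{7}.

Answer: 72(3+x)^7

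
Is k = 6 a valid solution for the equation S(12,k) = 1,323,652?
S(12,6) = 6·S(11,6) + S(11,5) = 6·179,487 + 246,730 = 1,323,652, which equals 1,323,652.
Final answer: Yes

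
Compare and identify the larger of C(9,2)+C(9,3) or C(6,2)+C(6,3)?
C(9,2)+C(9,3)

Reasoning: First=120, Second=35.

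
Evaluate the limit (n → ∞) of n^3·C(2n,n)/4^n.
∞
C(2n,n) ~ 4^n/√(πn), so n^3·C(2n,n)/4^n ~ n^(3 − 1/2)/√π → ∞.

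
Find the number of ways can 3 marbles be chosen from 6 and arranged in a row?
120

Reasoning: P(6,3) = 6!/(6-3)! = 120.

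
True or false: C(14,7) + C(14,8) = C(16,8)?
False

Pascal's identity gives C(15,8) = 6,435, whereas C(16,8) = 12,870.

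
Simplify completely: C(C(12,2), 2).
2,145
C(12,2) = 66, then C(66, 2) = 2,145.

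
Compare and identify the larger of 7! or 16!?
16!

Working:
7!=5,040, 16!=20,922,789,888,000. 16! > 7!.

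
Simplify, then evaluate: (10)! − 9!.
3,265,920

Explanation: (10)! − 9! = (10)·9! − 9! = (10−1)·9! = 9·9! = 3,265,920.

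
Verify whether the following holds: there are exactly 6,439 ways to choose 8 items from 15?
C(15,8) = 6,435 ≠ 6439.

Answer: False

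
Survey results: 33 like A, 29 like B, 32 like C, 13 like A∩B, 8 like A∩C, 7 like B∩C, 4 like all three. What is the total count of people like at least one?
|A∪B∪C| = 33+29+32-13-8-7+4 = 70.

Answer: 70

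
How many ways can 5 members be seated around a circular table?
24

Working:
Circular arrangements: (5-1)! = 24.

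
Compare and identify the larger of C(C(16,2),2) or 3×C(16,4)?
C(C(16,2),2)

C(C(16,2),2)=7,140, 3×C(16,4)=5,460.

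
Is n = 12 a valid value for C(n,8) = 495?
Yes

Reasoning: C(12,8) = 12·11·10·9·8·7·6·5/8! = 19,958,400/40,320 = 495, which equals 495.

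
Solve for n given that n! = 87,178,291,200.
n! is strictly increasing. 12! = 479,001,600, 13! = 6,227,020,800, 14! = 87,178,291,200 ✓. So n = 14.
Final answer: 14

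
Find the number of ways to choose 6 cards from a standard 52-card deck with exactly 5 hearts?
50,193

13 hearts and 39 non-hearts: C(13,5) × C(39,1) = 1287 × 39 = 50,193.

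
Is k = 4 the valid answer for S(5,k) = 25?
S(5,4) = 4·S(4,4) + S(4,3) = 4·1 + 6 = 10, which does not equal 25.

Answer: No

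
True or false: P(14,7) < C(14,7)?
False

Reasoning: P(14,7) = 17,297,280 and C(14,7) = 3,432; P(n,r) = r! × C(n,r) so P > C whenever r ≥ 2.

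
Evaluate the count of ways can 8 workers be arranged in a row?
40,320

Reasoning: Arrangements of 8 distinct objects: 8! = 40,320.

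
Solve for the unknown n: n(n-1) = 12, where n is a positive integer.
4

Solution: n² − n − 12 = 0, so n = (1 ± √(1 + 4·12))/2 = (1 ± √49)/2 = (1 ± 7)/2, i.e. n = 4 or n = -3. Taking the positive root, n = 4 (check: 4×3 = 12).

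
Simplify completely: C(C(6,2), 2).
105

Solution: C(6,2) = 15, then C(15, 2) = 105.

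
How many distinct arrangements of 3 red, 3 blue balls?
20

Working:
Multinomial: 6!/(3! × 3!) = 20.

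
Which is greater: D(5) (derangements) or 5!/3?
D(5)

Solution: D(5) = (5-1)·[D(4) + D(3)] = 4·[9 + 2] = 44; 5!/3 = 120/3 = 40.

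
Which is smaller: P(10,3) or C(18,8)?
P(10,3)
P(10,3)=720, C(18,8)=43,758.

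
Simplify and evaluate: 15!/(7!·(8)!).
6,435

Solution: This is C(15,7) = 6,435.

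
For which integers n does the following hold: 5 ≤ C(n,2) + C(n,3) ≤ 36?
4, 5, 6

C(3,2)+C(3,3)=4; C(4,2)+C(4,3)=10; C(5,2)+C(5,3)=20; C(6,2)+C(6,3)=35; C(7,2)+C(7,3)=56. So valid n = 4, 5, 6.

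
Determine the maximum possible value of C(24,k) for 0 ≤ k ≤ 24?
Maximum at k = 12: C(24,12) = 2,704,156.

Answer: 2,704,156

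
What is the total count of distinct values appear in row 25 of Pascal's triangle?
Row 25 has entries C(25,0)..C(25,25); by symmetry C(25,k)=C(25,25-k), giving 13 distinct values.
Final answer: 13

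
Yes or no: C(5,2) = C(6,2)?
No

Reasoning: LHS = C(5,2) = 10; RHS = C(6,2) = 15. 10 ≠ 15, so the statement does not hold.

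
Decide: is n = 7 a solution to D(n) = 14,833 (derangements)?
D(7) = (7-1)·[D(6) + D(5)] = 6·[265 + 44] = 1,854, which does not equal 14,833.

Answer: No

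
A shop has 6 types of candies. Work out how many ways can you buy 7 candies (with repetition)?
792

Working:
Stars and bars: C(7+6-1, 7) = C(12, 7) = 792.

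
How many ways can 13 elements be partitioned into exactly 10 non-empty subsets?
39,325

Working:
This equals S(13,10), the Stirling number of the 2nd kind.
Using the Stirling recurrence: S(n,k) = k·S(n-1,k) + S(n-1,k-1)
S(13,10) = 10·S(12,10) + S(12,9)
         = 10·1705 + 22275
         = 17050 + 22275
         = 39,325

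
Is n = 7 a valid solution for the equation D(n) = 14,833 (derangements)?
No

Explanation: D(7) = (7-1)·[D(6) + D(5)] = 6·[265 + 44] = 1,854, which does not equal 14,833.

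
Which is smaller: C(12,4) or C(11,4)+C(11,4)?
C(12,4)=495; C(11,4)+C(11,4)=330+330=660.
Final answer: C(12,4)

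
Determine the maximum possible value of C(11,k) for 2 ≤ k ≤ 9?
462
C(11,k) is maximised at the centre of the row: C(11,5) = 462.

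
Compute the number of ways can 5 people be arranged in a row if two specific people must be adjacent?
48

Solution: Treat pair as unit: (5-1)! arrangements × 2 internal orders = 48.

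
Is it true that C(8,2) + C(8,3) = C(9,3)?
True

Working:
Pascal's identity: LHS = 28 + 56 = 84; RHS = C(9,3) = 84. Both sides agree, so the statement holds.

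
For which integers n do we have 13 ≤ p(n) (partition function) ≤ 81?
7, 8, 9, 10, 11, 12

Working:
Tabulating p(n) via p(n) = p(n−1) + p(n−2) − p(n−5) − p(n−7) + …: p(6)=11; p(7)=15; p(8)=22; p(9)=30; p(10)=42; p(11)=56; p(12)=77; p(13)=101. So valid n = 7, 8, 9, 10, 11, 12.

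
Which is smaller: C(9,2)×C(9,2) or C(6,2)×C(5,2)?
C(9,2)×C(9,2)=1,296, C(6,2)×C(5,2)=150.

Answer: C(6,2)×C(5,2)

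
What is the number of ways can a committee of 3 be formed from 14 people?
364

Working:
C(14,3) = 14! / (3! × (14-3)!)
         = 14! / (3! × 11!)
         = 364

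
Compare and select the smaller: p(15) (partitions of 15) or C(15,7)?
p(15)

Working:
Pentagonal recurrence p(n) = p(n−1) + p(n−2) − p(n−5) − p(n−7) + …: p(15) = p(14) + p(13) − p(10) − p(8) + p(3) + p(0) = 135 + 101 − 42 − 22 + 3 + 1 = 176; C(15,7) = 6,435.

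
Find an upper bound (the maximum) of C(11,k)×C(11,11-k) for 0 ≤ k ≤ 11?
213,444

Explanation: C(11,k)·C(11,11-k) = C(11,k)², maximised at the centre k = 5: C(11,5)² = 213,444.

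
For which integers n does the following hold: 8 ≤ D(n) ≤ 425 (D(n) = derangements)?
4, 5, 6
Using D(n) = (n−1)[D(n−1) + D(n−2)] with D(1)=0, D(2)=1: D(3)=2; D(4)=9; D(5)=44; D(6)=265; D(7)=1,854. So valid n = 4, 5, 6.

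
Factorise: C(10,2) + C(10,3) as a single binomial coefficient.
By Pascal's identity: C(10,2) + C(10,3) = C(11,3) = 165.

Answer: C(11,3)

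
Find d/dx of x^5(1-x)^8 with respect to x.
Product rule: 5x^{4}(1-x)^{8} + x^5·(-8)(1-x)^{7}.

Answer: 5x^4(1-x)^8 - 8x^5(1-x)^7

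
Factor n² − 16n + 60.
Seek roots whose sum is 16 and product is 60: (6, 10). So n² − 16n + 60 = (n − 6)(n − 10).

Answer: (n − 6)(n − 10)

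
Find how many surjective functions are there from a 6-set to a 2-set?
62
Onto functions = 2! × S(6,2)
First compute S(6,2) via recurrence:
Using the Stirling recurrence: S(n,k) = k·S(n-1,k) + S(n-1,k-1)
S(6,2) = 2·S(5,2) + S(5,1)
         = 2·15 + 1
         = 30 + 1
         = 31
Then: 2 × 31 = 62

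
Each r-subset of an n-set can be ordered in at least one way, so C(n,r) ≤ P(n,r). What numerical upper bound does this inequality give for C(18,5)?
P(18,5) = 18·17·16·15·14 = 1,028,160, so C(18,5) ≤ 1,028,160. (The bound is loose by a factor of 5! = 120: C(18,5) = 1,028,160/120 = 8,568.)
Final answer: 1,028,160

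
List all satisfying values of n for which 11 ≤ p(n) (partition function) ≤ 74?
6, 7, 8, 9, 10, 11

Solution: Tabulating p(n) via p(n) = p(n−1) + p(n−2) − p(n−5) − p(n−7) + …: p(5)=7; p(6)=11; p(7)=15; p(8)=22; p(9)=30; p(10)=42; p(11)=56; p(12)=77. So valid n = 6, 7, 8, 9, 10, 11.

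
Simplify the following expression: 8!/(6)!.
56
This equals 8×7 = 56.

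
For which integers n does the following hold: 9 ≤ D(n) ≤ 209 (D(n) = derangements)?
Using D(n) = (n−1)[D(n−1) + D(n−2)] with D(1)=0, D(2)=1: D(3)=2; D(4)=9; D(5)=44; D(6)=265. So valid n = 4, 5.

Answer: 4, 5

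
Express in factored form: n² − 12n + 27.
(n − 3)(n − 9)
Seek roots whose sum is 12 and product is 27: (3, 9). So n² − 12n + 27 = (n − 3)(n − 9).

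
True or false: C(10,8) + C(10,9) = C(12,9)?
Pascal's identity gives C(11,9) = 55, whereas C(12,9) = 220.
Final answer: False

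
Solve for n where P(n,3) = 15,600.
26

Explanation: P(n,3) = n(n−1)(n−2) is increasing in n; n(n−1)(n−2) ≈ (n−1)^3 = 15,600 gives n ≈ 26.0. Check: P(24,3) = 12,144, P(25,3) = 13,800, P(26,3) = 15,600 ✓. So n = 26.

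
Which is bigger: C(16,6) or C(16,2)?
C(16,6)

C(16,6)=8,008, C(16,2)=120.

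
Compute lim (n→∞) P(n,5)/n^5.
P(n,5) = n(n-1)···(n-4) ≈ n^5 for large n. Limit = 1.
Final answer: 1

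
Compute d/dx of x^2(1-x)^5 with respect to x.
2x^1(1-x)^5 - 5x^2(1-x)^4

Reasoning: Product rule: 2x^{1}(1-x)^{5} + x^2·(-5)(1-x)^{4}.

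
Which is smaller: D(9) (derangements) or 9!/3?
9!/3

Solution: D(9) = (9-1)·[D(8) + D(7)] = 8·[14,833 + 1,854] = 133,496; 9!/3 = 362,880/3 = 120,960.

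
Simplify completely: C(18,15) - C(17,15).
680

C(18,15) - C(17,15) = C(17,14) = 680.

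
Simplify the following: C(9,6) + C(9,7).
By Pascal's identity: C(10,7) = 120.

Answer: 120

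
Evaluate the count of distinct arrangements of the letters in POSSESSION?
75,600
Word has 10 letters (P=1, O=2, S=4, E=1, I=1, N=1). Arrangements: 10!/Π(k!) = 75,600.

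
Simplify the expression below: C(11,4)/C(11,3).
2
C(n,k+1)/C(n,k) = (n−k)/(k+1). Here (11−3)/(3+1) = 8/4 = 2.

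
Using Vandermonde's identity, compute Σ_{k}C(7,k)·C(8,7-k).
6,435

Explanation: = C(7+8,7) = C(15,7) = 6,435.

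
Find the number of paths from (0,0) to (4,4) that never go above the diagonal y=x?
14

Solution: Counted by the Catalan number C_4: C_4 = C(8,4)/(4+1) = 70/5 = 14.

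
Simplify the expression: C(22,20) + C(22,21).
By Pascal's identity: C(23,21) = 253.

Answer: 253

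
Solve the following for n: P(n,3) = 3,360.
16

Reasoning: P(n,3) = n(n−1)(n−2) is increasing in n; n(n−1)(n−2) ≈ (n−1)^3 = 3,360 gives n ≈ 16.0. Check: P(14,3) = 2,184, P(15,3) = 2,730, P(16,3) = 3,360 ✓. So n = 16.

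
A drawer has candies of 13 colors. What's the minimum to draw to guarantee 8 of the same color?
Worst case: 7 of each = 91. One more: 92.
Final answer: 92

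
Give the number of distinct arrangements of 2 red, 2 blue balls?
6

Solution: Multinomial: 4!/(2! × 2!) = 6.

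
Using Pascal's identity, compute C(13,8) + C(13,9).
2,002

Reasoning: C(13,8) + C(13,9) = C(14,9) = 2,002.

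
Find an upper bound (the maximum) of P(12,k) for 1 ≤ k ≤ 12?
P(12,k) increases in k, so maximum at k = 12: 12! = 479,001,600.

Answer: 479,001,600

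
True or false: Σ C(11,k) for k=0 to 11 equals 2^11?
Binomial theorem: Σ C(11,k) = (1+1)^11 = 2^11 = 2,048; RHS 2^11 = 2,048.
Final answer: True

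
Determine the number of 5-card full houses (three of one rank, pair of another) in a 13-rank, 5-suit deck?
15,600

Explanation: Triple rank: 13. Triple suits: C(5,3)=10. Pair rank: 12. Pair suits: C(5,2)=10. Total: 15,600.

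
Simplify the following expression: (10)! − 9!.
(10)! − 9! = (10)·9! − 9! = (10−1)·9! = 9·9! = 3,265,920.
Final answer: 3,265,920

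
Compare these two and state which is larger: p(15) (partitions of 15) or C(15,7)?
Pentagonal recurrence p(n) = p(n−1) + p(n−2) − p(n−5) − p(n−7) + …: p(15) = p(14) + p(13) − p(10) − p(8) + p(3) + p(0) = 135 + 101 − 42 − 22 + 3 + 1 = 176; C(15,7) = 6,435.
Final answer: C(15,7)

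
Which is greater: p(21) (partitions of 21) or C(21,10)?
C(21,10)

Explanation: Pentagonal recurrence p(n) = p(n−1) + p(n−2) − p(n−5) − p(n−7) + …: p(21) = p(20) + p(19) − p(16) − p(14) + p(9) + p(6) = 627 + 490 − 231 − 135 + 30 + 11 = 792; C(21,10) = 352,716.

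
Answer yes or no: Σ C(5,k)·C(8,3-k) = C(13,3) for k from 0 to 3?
Yes

Working:
Vandermonde's identity gives C(13,3) = 286; RHS C(13,3) = 286.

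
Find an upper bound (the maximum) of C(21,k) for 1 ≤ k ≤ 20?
352,716

Working:
C(21,k) is maximised at the centre of the row: C(21,10) = 352,716.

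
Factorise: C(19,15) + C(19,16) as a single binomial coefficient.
C(20,16)

Reasoning: By Pascal's identity: C(19,15) + C(19,16) = C(20,16) = 4,845.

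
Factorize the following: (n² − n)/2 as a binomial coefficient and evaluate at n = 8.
C(n,2); C(8,2) = 28

Reasoning: (n² − n)/2 = n(n−1)/2 = C(n,2). At n = 8: C(8,2) = 28.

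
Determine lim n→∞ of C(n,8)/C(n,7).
C(n,8)/C(n,7) = (n-7)/8 → ∞ as n → ∞.
Final answer: ∞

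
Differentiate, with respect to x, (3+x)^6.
Using the power rule: d/dx (3+x)^6 = 6(3+x)^{5}.

Answer: 6(3+x)^5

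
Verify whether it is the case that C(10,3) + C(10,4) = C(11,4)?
True

Working:
Pascal's identity: LHS = 120 + 210 = 330; RHS = C(11,4) = 330. Both sides agree, so the statement holds.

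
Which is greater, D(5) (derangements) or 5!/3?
D(5) = (5-1)·[D(4) + D(3)] = 4·[9 + 2] = 44; 5!/3 = 120/3 = 40.
Final answer: D(5)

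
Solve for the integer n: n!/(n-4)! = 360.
6

Solution: n!/(n-4)! = n×(n-1)×(n-2)×(n-3), a product of 4 consecutive integers ≈ (n−1.5)^4. 360^(1/4) + 1.5 ≈ 5.9; check n = 6: 6×5×4×3 = 360 ✓. So n = 6.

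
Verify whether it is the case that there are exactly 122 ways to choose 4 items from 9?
False

Reasoning: C(9,4) = 126 ≠ 122.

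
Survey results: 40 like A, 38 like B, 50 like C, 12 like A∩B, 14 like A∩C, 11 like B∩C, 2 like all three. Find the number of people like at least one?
|A∪B∪C| = 40+38+50-12-14-11+2 = 93.
Final answer: 93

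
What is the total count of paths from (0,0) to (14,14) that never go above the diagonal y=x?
Counted by the Catalan number C_14: C_14 = C(28,14)/(14+1) = 40,116,600/15 = 2,674,440.

Answer: 2,674,440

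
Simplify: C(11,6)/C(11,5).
C(n,k+1)/C(n,k) = (n−k)/(k+1). Here (11−5)/(5+1) = 6/6 = 1.

Answer: 1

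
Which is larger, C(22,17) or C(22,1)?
C(22,17)

Solution: C(22,17)=26,334, C(22,1)=22.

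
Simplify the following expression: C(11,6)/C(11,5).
1
C(n,k+1)/C(n,k) = (n−k)/(k+1). Here (11−5)/(5+1) = 6/6 = 1.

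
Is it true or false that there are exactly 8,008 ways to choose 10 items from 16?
True

Reasoning: C(16,10) = 8,008.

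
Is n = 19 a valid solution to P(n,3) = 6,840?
P(19,3) = 19·18·17 = 5,814, which does not equal 6,840.
Final answer: No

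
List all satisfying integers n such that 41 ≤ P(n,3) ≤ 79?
5

Reasoning: P(4,3)=24; P(5,3)=60; P(6,3)=120. So valid n = 5.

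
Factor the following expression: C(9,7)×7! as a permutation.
P(9,7)

Working:
C(9,7)×7! = [9!/(7!(2)!)]×7! = 9!/(2)! = P(9,7) = 181,440.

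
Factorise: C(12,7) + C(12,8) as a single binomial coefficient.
By Pascal's identity: C(12,7) + C(12,8) = C(13,8) = 1,287.
Final answer: C(13,8)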